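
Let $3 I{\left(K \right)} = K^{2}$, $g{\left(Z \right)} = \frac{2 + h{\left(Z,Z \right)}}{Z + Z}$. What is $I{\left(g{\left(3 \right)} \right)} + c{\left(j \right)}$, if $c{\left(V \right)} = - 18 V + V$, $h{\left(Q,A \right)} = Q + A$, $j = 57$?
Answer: $- \frac{26147}{27} \approx -968.41$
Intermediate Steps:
$h{\left(Q,A \right)} = A + Q$
$c{\left(V \right)} = - 17 V$
$g{\left(Z \right)} = \frac{2 + 2 Z}{2 Z}$ ($g{\left(Z \right)} = \frac{2 + \left(Z + Z\right)}{Z + Z} = \frac{2 + 2 Z}{2 Z}$)
$I{\left(K \right)} = \frac{K^{2}}{3}$
$I{\left(g{\left(3 \right)} \right)} + c{\left(j \right)} = \frac{\left(\frac{1 + 3}{3}\right)^{2}}{3} - 969 = \frac{\left(\frac{1}{3} \cdot 4\right)^{2}}{3} - 969 = \frac{\left(\frac{4}{3}\right)^{2}}{3} - 969 = \frac{1}{3} \cdot \frac{16}{9} - 969 = \frac{16}{27} - 969 = - \frac{26147}{27}$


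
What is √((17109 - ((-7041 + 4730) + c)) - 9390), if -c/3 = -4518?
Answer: 2*I*√881 ≈ 59.363*I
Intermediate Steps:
c = 13554 (c = -3*(-4518) = 13554)
√((17109 - ((-7041 + 4730) + c)) - 9390) = √((17109 - ((-7041 + 4730) + 13554)) - 9390) = √((17109 - (-2311 + 13554)) - 9390) = √((17109 - 1*11243) - 9390) = √((17109 - 11243) - 9390) = √(5866 - 9390) = √(-3524) = 2*I*√881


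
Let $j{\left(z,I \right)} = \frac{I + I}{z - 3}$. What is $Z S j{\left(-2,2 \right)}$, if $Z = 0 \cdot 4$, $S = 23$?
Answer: $0$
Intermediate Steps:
$j{\left(z,I \right)} = \frac{2 I}{-3 + z}$
$Z = 0$
$Z S j{\left(-2,2 \right)} = 0 \cdot 23 \cdot 2 \cdot 2 \frac{1}{-3 - 2} = 0 \cdot 2 \cdot 2 \frac{1}{-5} = 0 \cdot 2 \cdot 2 \left(- \frac{1}{5}\right) = 0 \left(- \frac{4}{5}\right) = 0$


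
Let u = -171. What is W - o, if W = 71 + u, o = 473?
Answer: -573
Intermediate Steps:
W = -100 (W = 71 - 171 = -100)
W - o = -100 - 1*473 = -100 - 473 = -573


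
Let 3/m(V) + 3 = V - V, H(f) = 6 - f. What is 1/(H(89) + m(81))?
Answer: -1/84 ≈ -0.011905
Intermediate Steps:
m(V) = -1 (m(V) = 3/(-3 + (V - V)) = 3/(-3 + 0) = 3/(-3) = 3*(-⅓) = -1)
1/(H(89) + m(81)) = 1/((6 - 1*89) - 1) = 1/((6 - 89) - 1) = 1/(-83 - 1) = 1/(-84) = -1/84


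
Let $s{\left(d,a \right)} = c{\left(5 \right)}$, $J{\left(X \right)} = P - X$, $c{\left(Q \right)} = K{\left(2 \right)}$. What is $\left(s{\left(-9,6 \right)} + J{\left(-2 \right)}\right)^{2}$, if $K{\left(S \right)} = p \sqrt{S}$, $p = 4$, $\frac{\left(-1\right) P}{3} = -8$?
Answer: $708 + 208 \sqrt{2} \approx 1002.2$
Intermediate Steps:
$P = 24$ ($P = \left(-3\right) \left(-8\right) = 24$)
$K{\left(S \right)} = 4 \sqrt{S}$
$c{\left(Q \right)} = 4 \sqrt{2}$
$J{\left(X \right)} = 24 - X$
$s{\left(d,a \right)} = 4 \sqrt{2}$
$\left(s{\left(-9,6 \right)} + J{\left(-2 \right)}\right)^{2} = \left(4 \sqrt{2} + \left(24 - -2\right)\right)^{2} = \left(4 \sqrt{2} + \left(24 + 2\right)\right)^{2} = \left(4 \sqrt{2} + 26\right)^{2} = \left(26 + 4 \sqrt{2}\right)^{2}$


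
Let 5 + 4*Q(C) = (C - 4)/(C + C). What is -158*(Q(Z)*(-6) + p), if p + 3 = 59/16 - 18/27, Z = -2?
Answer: -19987/24 ≈ -832.79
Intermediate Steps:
p = 1/48 (p = -3 + (59/16 - 18/27) = -3 + (59*(1/16) - 18*1/27) = -3 + (59/16 - ⅔) = -3 + 145/48 = 1/48 ≈ 0.020833)
Q(C) = -5/4 + (-4 + C)/(8*C) (Q(C) = -5/4 + ((C - 4)/(C + C))/4 = -5/4 + ((-4 + C)/((2*C)))/4 = -5/4 + ((-4 + C)*(1/(2*C)))/4 = -5/4 + ((-4 + C)/(2*C))/4 = -5/4 + (-4 + C)/(8*C))
-158*(Q(Z)*(-6) + p) = -158*(((⅛)*(-4 - 9*(-2))/(-2))*(-6) + 1/48) = -158*(((⅛)*(-½)*(-4 + 18))*(-6) + 1/48) = -158*(((⅛)*(-½)*14)*(-6) + 1/48) = -158*(-7/8*(-6) + 1/48) = -158*(21/4 + 1/48) = -158*253/48 = -19987/24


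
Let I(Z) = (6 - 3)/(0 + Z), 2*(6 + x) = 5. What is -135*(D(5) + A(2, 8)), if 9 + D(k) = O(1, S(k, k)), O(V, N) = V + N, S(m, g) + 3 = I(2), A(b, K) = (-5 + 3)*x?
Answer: 675/2 ≈ 337.50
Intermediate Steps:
x = -7/2 (x = -6 + (1/2)*5 = -6 + 5/2 = -7/2 ≈ -3.5000)
A(b, K) = 7 (A(b, K) = (-5 + 3)*(-7/2) = -2*(-7/2) = 7)
I(Z) = 3/Z
S(m, g) = -3/2 (S(m, g) = -3 + 3/2 = -3/2)
O(V, N) = N + V
D(k) = -19/2 (D(k) = -9 + (-3/2 + 1) = -9 - 1/2 = -19/2)
-135*(D(5) + A(2, 8)) = -135*(-19/2 + 7) = -135*(-5/2) = 675/2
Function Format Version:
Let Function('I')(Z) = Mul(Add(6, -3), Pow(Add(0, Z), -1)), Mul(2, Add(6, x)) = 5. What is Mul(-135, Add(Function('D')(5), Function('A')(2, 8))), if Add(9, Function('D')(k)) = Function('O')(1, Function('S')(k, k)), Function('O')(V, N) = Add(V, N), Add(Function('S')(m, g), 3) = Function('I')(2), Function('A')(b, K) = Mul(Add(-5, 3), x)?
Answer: Rational(675, 2) ≈ 337.50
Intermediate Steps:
x = Rational(-7, 2) (x = Add(-6, Mul(Rational(1, 2), 5)) = Add(-6, Rational(5, 2)) = Rational(-7, 2) ≈ -3.5000)
Function('A')(b, K) = 7 (Function('A')(b, K) = Mul(Add(-5, 3), Rational(-7, 2)) = Mul(-2, Rational(-7, 2)) = 7)
Function('I')(Z) = Mul(3, Pow(Z, -1))
Function('S')(m, g) = Rational(-3, 2) (Function('S')(m, g) = Add(-3, Mul(3, Pow(2, -1))) = Add(-3, Mul(3, Rational(1, 2))) = Add(-3, Rational(3, 2)) = Rational(-3, 2))
Function('O')(V, N) = Add(N, V)
Function('D')(k) = Rational(-19, 2) (Function('D')(k) = Add(-9, Add(Rational(-3, 2), 1)) = Add(-9, Rational(-1, 2)) = Rational(-19, 2))
Mul(-135, Add(Function('D')(5), Function('A')(2, 8))) = Mul(-135, Add(Rational(-19, 2), 7)) = Mul(-135, Rational(-5, 2)) = Rational(675, 2)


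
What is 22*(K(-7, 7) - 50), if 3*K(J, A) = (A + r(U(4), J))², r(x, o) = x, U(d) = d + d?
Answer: 550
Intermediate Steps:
U(d) = 2*d
K(J, A) = (8 + A)²/3 (K(J, A) = (A + 2*4)²/3 = (A + 8)²/3 = (8 + A)²/3)
22*(K(-7, 7) - 50) = 22*((8 + 7)²/3 - 50) = 22*((⅓)*15² - 50) = 22*((⅓)*225 - 50) = 22*(75 - 50) = 22*25 = 550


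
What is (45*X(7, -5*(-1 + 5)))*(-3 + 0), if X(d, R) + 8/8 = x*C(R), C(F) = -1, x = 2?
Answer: 405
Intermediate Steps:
X(d, R) = -3 (X(d, R) = -1 + 2*(-1) = -1 - 2 = -3)
(45*X(7, -5*(-1 + 5)))*(-3 + 0) = (45*(-3))*(-3 + 0) = -135*(-3) = 405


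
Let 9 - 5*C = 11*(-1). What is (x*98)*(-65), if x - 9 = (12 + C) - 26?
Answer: 6370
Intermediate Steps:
C = 4 (C = 9/5 - 11*(-1)/5 = 9/5 - 1/5*(-11) = 9/5 + 11/5 = 4)
x = -1 (x = 9 + ((12 + 4) - 26) = 9 + (16 - 26) = 9 - 10 = -1)
(x*98)*(-65) = -1*98*(-65) = -98*(-65) = 6370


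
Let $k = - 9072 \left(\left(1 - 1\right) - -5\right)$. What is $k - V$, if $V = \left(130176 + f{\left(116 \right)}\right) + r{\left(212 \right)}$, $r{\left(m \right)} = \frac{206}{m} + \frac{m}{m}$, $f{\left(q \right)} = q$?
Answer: $- \frac{18619321}{106} \approx -1.7565 \cdot 10^{5}$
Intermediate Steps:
$r{\left(m \right)} = 1 + \frac{206}{m}$ ($r{\left(m \right)} = \frac{206}{m} + 1 = 1 + \frac{206}{m}$)
$V = \frac{13811161}{106}$ ($V = \left(130176 + 116\right) + \frac{206 + 212}{212} = 130292 + \frac{1}{212} \cdot 418 = 130292 + \frac{209}{106} = \frac{13811161}{106} \approx 1.3029 \cdot 10^{5}$)
$k = -45360$ ($k = - 9072 \left(\left(1 - 1\right) + 5\right) = - 9072 \left(0 + 5\right) = \left(-9072\right) 5 = -45360$)
$k - V = -45360 - \frac{13811161}{106} = - \frac{18619321}{106}$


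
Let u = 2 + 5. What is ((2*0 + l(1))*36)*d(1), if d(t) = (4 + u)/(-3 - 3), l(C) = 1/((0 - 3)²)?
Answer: -22/3 ≈ -7.3333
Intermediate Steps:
u = 7
l(C) = ⅑ (l(C) = 1/((-3)²) = 1/9 = ⅑)
d(t) = -11/6 (d(t) = (4 + 7)/(-3 - 3) = 11/(-6) = 11*(-⅙) = -11/6)
((2*0 + l(1))*36)*d(1) = ((2*0 + ⅑)*36)*(-11/6) = ((0 + ⅑)*36)*(-11/6) = ((⅑)*36)*(-11/6) = 4*(-11/6) = -22/3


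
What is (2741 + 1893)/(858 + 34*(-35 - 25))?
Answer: -2317/591 ≈ -3.9205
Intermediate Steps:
(2741 + 1893)/(858 + 34*(-35 - 25)) = 4634/(858 + 34*(-60)) = 4634/(858 - 2040) = 4634/(-1182) = 4634*(-1/1182) = -2317/591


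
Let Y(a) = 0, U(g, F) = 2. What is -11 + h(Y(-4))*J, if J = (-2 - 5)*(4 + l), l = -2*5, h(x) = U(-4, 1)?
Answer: 73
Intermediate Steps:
h(x) = 2
l = -10
J = 42 (J = (-2 - 5)*(4 - 10) = -7*(-6) = 42)
-11 + h(Y(-4))*J = -11 + 2*42 = -11 + 84 = 73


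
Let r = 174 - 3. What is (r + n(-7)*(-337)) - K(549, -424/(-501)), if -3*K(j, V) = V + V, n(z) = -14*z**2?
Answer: 347724407/1503 ≈ 2.3135e+5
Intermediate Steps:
K(j, V) = -2*V/3 (K(j, V) = -(V + V)/3 = -2*V/3)
r = 171
(r + n(-7)*(-337)) - K(549, -424/(-501)) = (171 - 14*(-7)**2*(-337)) - (-2)*(-424/(-501))/3 = (171 - 14*49*(-337)) - (-2)*(-424*(-1/501))/3 = (171 - 686*(-337)) - (-2)*424/(3*501) = (171 + 231182) - 1*(-848/1503) = 231353 + 848/1503 = 347724407/1503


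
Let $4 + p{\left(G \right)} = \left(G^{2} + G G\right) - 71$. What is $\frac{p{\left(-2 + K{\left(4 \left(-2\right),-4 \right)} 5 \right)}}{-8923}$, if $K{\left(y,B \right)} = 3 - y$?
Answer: $- \frac{5543}{8923} \approx -0.6212$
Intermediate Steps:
$p{\left(G \right)} = -75 + 2 G^{2}$ ($p{\left(G \right)} = -4 - \left(71 - G^{2} - G G\right) = -4 + \left(\left(G^{2} + G^{2}\right) - 71\right) = -4 + \left(2 G^{2} - 71\right) = -4 + \left(-71 + 2 G^{2}\right) = -75 + 2 G^{2}$)
$\frac{p{\left(-2 + K{\left(4 \left(-2\right),-4 \right)} 5 \right)}}{-8923} = \frac{-75 + 2 \left(-2 + \left(3 - 4 \left(-2\right)\right) 5\right)^{2}}{-8923} = \left(-75 + 2 \left(-2 + \left(3 - -8\right) 5\right)^{2}\right) \left(- \frac{1}{8923}\right) = \left(-75 + 2 \left(-2 + \left(3 + 8\right) 5\right)^{2}\right) \left(- \frac{1}{8923}\right) = \left(-75 + 2 \left(-2 + 11 \cdot 5\right)^{2}\right) \left(- \frac{1}{8923}\right) = \left(-75 + 2 \left(-2 + 55\right)^{2}\right) \left(- \frac{1}{8923}\right) = \left(-75 + 2 \cdot 53^{2}\right) \left(- \frac{1}{8923}\right) = \left(-75 + 2 \cdot 2809\right) \left(- \frac{1}{8923}\right) = \left(-75 + 5618\right) \left(- \frac{1}{8923}\right) = 5543 \left(- \frac{1}{8923}\right) = - \frac{5543}{8923}$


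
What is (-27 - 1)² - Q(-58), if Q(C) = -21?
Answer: 805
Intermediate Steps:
(-27 - 1)² - Q(-58) = (-27 - 1)² - 1*(-21) = (-28)² + 21 = 784 + 21 = 805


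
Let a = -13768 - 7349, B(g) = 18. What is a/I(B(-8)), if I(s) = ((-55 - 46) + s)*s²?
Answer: 7039/8964 ≈ 0.78525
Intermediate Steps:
I(s) = s²*(-101 + s) (I(s) = (-101 + s)*s² = s²*(-101 + s))
a = -21117
a/I(B(-8)) = -21117*1/(324*(-101 + 18)) = -21117/(324*(-83)) = -21117/(-26892) = -21117*(-1/26892) = 7039/8964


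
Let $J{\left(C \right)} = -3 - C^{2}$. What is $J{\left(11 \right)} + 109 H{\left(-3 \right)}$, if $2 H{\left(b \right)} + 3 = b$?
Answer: $-451$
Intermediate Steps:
$H{\left(b \right)} = - \frac{3}{2} + \frac{b}{2}$
$J{\left(11 \right)} + 109 H{\left(-3 \right)} = \left(-3 - 11^{2}\right) + 109 \left(- \frac{3}{2} + \frac{1}{2} \left(-3\right)\right) = \left(-3 - 121\right) + 109 \left(- \frac{3}{2} - \frac{3}{2}\right) = \left(-3 - 121\right) + 109 \left(-3\right) = -124 - 327 = -451$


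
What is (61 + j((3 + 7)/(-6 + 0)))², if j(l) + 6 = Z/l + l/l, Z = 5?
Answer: 2809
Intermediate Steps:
j(l) = -5 + 5/l (j(l) = -6 + (5/l + l/l) = -6 + (5/l + 1) = -6 + (1 + 5/l) = -5 + 5/l)
(61 + j((3 + 7)/(-6 + 0)))² = (61 + (-5 + 5/(((3 + 7)/(-6 + 0)))))² = (61 + (-5 + 5/((10/(-6)))))² = (61 + (-5 + 5/((10*(-⅙)))))² = (61 + (-5 + 5/(-5/3)))² = (61 + (-5 + 5*(-⅗)))² = (61 + (-5 - 3))² = (61 - 8)² = 53² = 2809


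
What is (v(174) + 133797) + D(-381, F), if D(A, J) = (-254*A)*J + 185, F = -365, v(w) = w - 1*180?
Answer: -35188534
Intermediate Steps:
v(w) = -180 + w (v(w) = w - 180 = -180 + w)
D(A, J) = 185 - 254*A*J (D(A, J) = -254*A*J + 185 = 185 - 254*A*J)
(v(174) + 133797) + D(-381, F) = ((-180 + 174) + 133797) + (185 - 254*(-381)*(-365)) = (-6 + 133797) + (185 - 35322510) = 133791 - 35322325 = -35188534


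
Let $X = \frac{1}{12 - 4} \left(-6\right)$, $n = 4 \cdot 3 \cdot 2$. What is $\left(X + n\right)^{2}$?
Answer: $\frac{8649}{16} \approx 540.56$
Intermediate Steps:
$n = 24$ ($n = 12 \cdot 2 = 24$)
$X = - \frac{3}{4}$ ($X = \frac{1}{8} \left(-6\right) = - \frac{3}{4} \approx -0.75$)
$\left(X + n\right)^{2} = \left(- \frac{3}{4} + 24\right)^{2} = \left(\frac{93}{4}\right)^{2} = \frac{8649}{16}$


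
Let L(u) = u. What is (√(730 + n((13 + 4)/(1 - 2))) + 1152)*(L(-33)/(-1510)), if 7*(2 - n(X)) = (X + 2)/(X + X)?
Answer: 19008/755 + 33*√41459838/359380 ≈ 25.767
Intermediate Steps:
n(X) = 2 - (2 + X)/(14*X) (n(X) = 2 - (X + 2)/(7*(X + X)) = 2 - (2 + X)/(7*(2*X)) = 2 - (2 + X)*1/(2*X)/7 = 2 - (2 + X)/(14*X))
(√(730 + n((13 + 4)/(1 - 2))) + 1152)*(L(-33)/(-1510)) = (√(730 + (-2 + 27*((13 + 4)/(1 - 2)))/(14*(((13 + 4)/(1 - 2))))) + 1152)*(-33/(-1510)) = (√(730 + (-2 + 27*(17/(-1)))/(14*((17/(-1))))) + 1152)*(-33*(-1/1510)) = (√(730 + (-2 + 27*(17*(-1)))/(14*((17*(-1))))) + 1152)*(33/1510) = (√(730 + (1/14)*(-2 + 27*(-17))/(-17)) + 1152)*(33/1510) = (√(730 + (1/14)*(-1/17)*(-2 - 459)) + 1152)*(33/1510) = (√(730 + (1/14)*(-1/17)*(-461)) + 1152)*(33/1510) = (√(730 + 461/238) + 1152)*(33/1510) = (√(174201/238) + 1152)*(33/1510) = (√41459838/238 + 1152)*(33/1510) = (1152 + √41459838/238)*(33/1510) = 19008/755 + 33*√41459838/359380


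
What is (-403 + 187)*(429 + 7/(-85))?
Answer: -7874928/85 ≈ -92646.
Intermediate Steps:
(-403 + 187)*(429 + 7/(-85)) = -216*(429 + 7*(-1/85)) = -216*(429 - 7/85) = -216*36458/85 = -7874928/85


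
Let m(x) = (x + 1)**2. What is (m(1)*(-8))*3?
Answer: -96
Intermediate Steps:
m(x) = (1 + x)**2
(m(1)*(-8))*3 = ((1 + 1)**2*(-8))*3 = (2**2*(-8))*3 = (4*(-8))*3 = -32*3 = -96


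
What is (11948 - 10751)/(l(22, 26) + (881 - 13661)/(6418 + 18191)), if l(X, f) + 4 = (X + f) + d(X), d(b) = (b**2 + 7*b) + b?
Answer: 9818991/5770652 ≈ 1.7015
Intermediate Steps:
d(b) = b**2 + 8*b
l(X, f) = -4 + X + f + X*(8 + X) (l(X, f) = -4 + ((X + f) + X*(8 + X)) = -4 + (X + f + X*(8 + X)) = -4 + X + f + X*(8 + X))
(11948 - 10751)/(l(22, 26) + (881 - 13661)/(6418 + 18191)) = (11948 - 10751)/((-4 + 22 + 26 + 22*(8 + 22)) + (881 - 13661)/(6418 + 18191)) = 1197/((-4 + 22 + 26 + 22*30) - 12780/24609) = 1197/((-4 + 22 + 26 + 660) - 12780*1/24609) = 1197/(704 - 4260/8203) = 1197/(5770652/8203) = 1197*(8203/5770652) = 9818991/5770652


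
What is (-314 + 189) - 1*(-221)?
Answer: 96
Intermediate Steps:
(-314 + 189) - 1*(-221) = -125 + 221 = 96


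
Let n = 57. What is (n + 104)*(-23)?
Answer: -3703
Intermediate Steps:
(n + 104)*(-23) = (57 + 104)*(-23) = 161*(-23) = -3703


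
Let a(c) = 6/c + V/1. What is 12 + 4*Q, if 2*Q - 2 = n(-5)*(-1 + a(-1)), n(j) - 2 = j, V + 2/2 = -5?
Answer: 94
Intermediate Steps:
V = -6 (V = -1 - 5 = -6)
a(c) = -6 + 6/c (a(c) = 6/c - 6/1 = 6/c - 6*1 = 6/c - 6 = -6 + 6/c)
n(j) = 2 + j
Q = 41/2 (Q = 1 + ((2 - 5)*(-1 + (-6 + 6/(-1))))/2 = 1 + (-3*(-1 + (-6 + 6*(-1))))/2 = 1 + (-3*(-1 + (-6 - 6)))/2 = 1 + (-3*(-1 - 12))/2 = 1 + (-3*(-13))/2 = 1 + (½)*39 = 1 + 39/2 = 41/2 ≈ 20.500)
12 + 4*Q = 12 + 4*(41/2) = 12 + 82 = 94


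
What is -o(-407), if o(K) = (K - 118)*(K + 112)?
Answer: -154875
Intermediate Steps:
o(K) = (-118 + K)*(112 + K)
-o(-407) = -(-13216 + (-407)² - 6*(-407)) = -(-13216 + 165649 + 2442) = -1*154875 = -154875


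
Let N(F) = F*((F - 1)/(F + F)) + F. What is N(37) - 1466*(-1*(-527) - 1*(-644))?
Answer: -1716631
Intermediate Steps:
N(F) = -½ + 3*F/2 (N(F) = F*((-1 + F)/((2*F))) + F = F*((-1 + F)*(1/(2*F))) + F = F*((-1 + F)/(2*F)) + F = (-½ + F/2) + F = -½ + 3*F/2)
N(37) - 1466*(-1*(-527) - 1*(-644)) = (-½ + (3/2)*37) - 1466*(-1*(-527) - 1*(-644)) = (-½ + 111/2) - 1466*(527 + 644) = 55 - 1466*1171 = 55 - 1716686 = -1716631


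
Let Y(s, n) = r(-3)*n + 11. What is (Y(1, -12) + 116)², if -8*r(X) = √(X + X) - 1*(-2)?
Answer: 33773/2 + 390*I*√6 ≈ 16887.0 + 955.3*I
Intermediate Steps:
r(X) = -¼ - √2*√X/8 (r(X) = -(√(X + X) - 1*(-2))/8 = -(√(2*X) + 2)/8 = -(√2*√X + 2)/8 = -(2 + √2*√X)/8 = -¼ - √2*√X/8)
Y(s, n) = 11 + n*(-¼ - I*√6/8) (Y(s, n) = (-¼ - √2*√(-3)/8)*n + 11 = (-¼ - √2*I*√3/8)*n + 11 = (-¼ - I*√6/8)*n + 11 = n*(-¼ - I*√6/8) + 11 = 11 + n*(-¼ - I*√6/8))
(Y(1, -12) + 116)² = ((11 - ⅛*(-12)*(2 + I*√6)) + 116)² = ((11 + (3 + 3*I*√6/2)) + 116)² = ((14 + 3*I*√6/2) + 116)² = (130 + 3*I*√6/2)²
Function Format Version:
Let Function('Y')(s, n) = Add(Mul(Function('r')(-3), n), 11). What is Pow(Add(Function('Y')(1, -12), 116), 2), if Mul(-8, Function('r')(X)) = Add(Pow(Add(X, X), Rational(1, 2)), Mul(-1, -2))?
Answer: Add(Rational(33773, 2), Mul(390, I, Pow(6, Rational(1, 2)))) ≈ Add(16887., Mul(955.30, I))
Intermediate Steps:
Function('r')(X) = Add(Rational(-1, 4), Mul(Rational(-1, 8), Pow(2, Rational(1, 2)), Pow(X, Rational(1, 2)))) (Function('r')(X) = Mul(Rational(-1, 8), Add(Pow(Add(X, X), Rational(1, 2)), Mul(-1, -2))) = Mul(Rational(-1, 8), Add(Pow(Mul(2, X), Rational(1, 2)), 2)) = Mul(Rational(-1, 8), Add(Mul(Pow(2, Rational(1, 2)), Pow(X, Rational(1, 2))), 2)) = Mul(Rational(-1, 8), Add(2, Mul(Pow(2, Rational(1, 2)), Pow(X, Rational(1, 2))))) = Add(Rational(-1, 4), Mul(Rational(-1, 8), Pow(2, Rational(1, 2)), Pow(X, Rational(1, 2)))))
Function('Y')(s, n) = Add(11, Mul(n, Add(Rational(-1, 4), Mul(Rational(-1, 8), I, Pow(6, Rational(1, 2)))))) (Function('Y')(s, n) = Add(Mul(Add(Rational(-1, 4), Mul(Rational(-1, 8), Pow(2, Rational(1, 2)), Pow(-3, Rational(1, 2)))), n), 11) = Add(Mul(Add(Rational(-1, 4), Mul(Rational(-1, 8), Pow(2, Rational(1, 2)), Mul(I, Pow(3, Rational(1, 2))))), n), 11) = Add(Mul(Add(Rational(-1, 4), Mul(Rational(-1, 8), I, Pow(6, Rational(1, 2)))), n), 11) = Add(Mul(n, Add(Rational(-1, 4), Mul(Rational(-1, 8), I, Pow(6, Rational(1, 2))))), 11) = Add(11, Mul(n, Add(Rational(-1, 4), Mul(Rational(-1, 8), I, Pow(6, Rational(1, 2)))))))
Pow(Add(Function('Y')(1, -12), 116), 2) = Pow(Add(Add(11, Mul(Rational(-1, 8), -12, Add(2, Mul(I, Pow(6, Rational(1, 2)))))), 116), 2) = Pow(Add(Add(11, Add(3, Mul(Rational(3, 2), I, Pow(6, Rational(1, 2))))), 116), 2) = Pow(Add(Add(14, Mul(Rational(3, 2), I, Pow(6, Rational(1, 2)))), 116), 2) = Pow(Add(130, Mul(Rational(3, 2), I, Pow(6, Rational(1, 2)))), 2)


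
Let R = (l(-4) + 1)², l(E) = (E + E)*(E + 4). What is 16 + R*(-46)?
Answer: -30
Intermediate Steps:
l(E) = 2*E*(4 + E) (l(E) = (2*E)*(4 + E) = 2*E*(4 + E))
R = 1 (R = (2*(-4)*(4 - 4) + 1)² = (2*(-4)*0 + 1)² = (0 + 1)² = 1² = 1)
16 + R*(-46) = 16 + 1*(-46) = 16 - 46 = -30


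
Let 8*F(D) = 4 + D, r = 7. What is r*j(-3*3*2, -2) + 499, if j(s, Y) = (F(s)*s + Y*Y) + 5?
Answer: 1565/2 ≈ 782.50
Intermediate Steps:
F(D) = 1/2 + D/8 (F(D) = (4 + D)/8 = 1/2 + D/8)
j(s, Y) = 5 + Y**2 + s*(1/2 + s/8) (j(s, Y) = ((1/2 + s/8)*s + Y*Y) + 5 = (s*(1/2 + s/8) + Y**2) + 5 = (Y**2 + s*(1/2 + s/8)) + 5 = 5 + Y**2 + s*(1/2 + s/8))
r*j(-3*3*2, -2) + 499 = 7*(5 + (-2)**2 + (-3*3*2)*(4 - 3*3*2)/8) + 499 = 7*(5 + 4 + (-9*2)*(4 - 9*2)/8) + 499 = 7*(5 + 4 + (1/8)*(-18)*(4 - 18)) + 499 = 7*(5 + 4 + (1/8)*(-18)*(-14)) + 499 = 7*(5 + 4 + 63/2) + 499 = 7*(81/2) + 499 = 567/2 + 499 = 1565/2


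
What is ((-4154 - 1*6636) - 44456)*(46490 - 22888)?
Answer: -1303916092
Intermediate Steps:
((-4154 - 1*6636) - 44456)*(46490 - 22888) = ((-4154 - 6636) - 44456)*23602 = (-10790 - 44456)*23602 = -55246*23602 = -1303916092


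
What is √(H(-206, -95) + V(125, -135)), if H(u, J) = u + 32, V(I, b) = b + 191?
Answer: I*√118 ≈ 10.863*I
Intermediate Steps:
V(I, b) = 191 + b
H(u, J) = 32 + u
√(H(-206, -95) + V(125, -135)) = √((32 - 206) + (191 - 135)) = √(-174 + 56) = √(-118) = I*√118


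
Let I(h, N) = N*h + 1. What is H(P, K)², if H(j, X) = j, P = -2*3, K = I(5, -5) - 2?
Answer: 36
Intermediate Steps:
I(h, N) = 1 + N*h
K = -26 (K = (1 - 5*5) - 2 = (1 - 25) - 2 = -24 - 2 = -26)
P = -6
H(P, K)² = (-6)² = 36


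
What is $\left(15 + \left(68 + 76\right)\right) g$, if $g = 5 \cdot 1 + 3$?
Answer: $1272$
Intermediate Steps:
$g = 8$ ($g = 5 + 3 = 8$)
$\left(15 + \left(68 + 76\right)\right) g = \left(15 + \left(68 + 76\right)\right) 8 = \left(15 + 144\right) 8 = 159 \cdot 8 = 1272$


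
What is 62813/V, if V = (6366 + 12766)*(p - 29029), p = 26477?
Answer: -62813/48824864 ≈ -0.0012865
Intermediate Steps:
V = -48824864 (V = (6366 + 12766)*(26477 - 29029) = 19132*(-2552) = -48824864)
62813/V = 62813/(-48824864) = 62813*(-1/48824864) = -62813/48824864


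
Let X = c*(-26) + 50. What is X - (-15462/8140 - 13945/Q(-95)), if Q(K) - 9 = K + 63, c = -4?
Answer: -42162397/93610 ≈ -450.40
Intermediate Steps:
Q(K) = 72 + K (Q(K) = 9 + (K + 63) = 9 + (63 + K) = 72 + K)
X = 154 (X = -4*(-26) + 50 = 104 + 50 = 154)
X - (-15462/8140 - 13945/Q(-95)) = 154 - (-15462/8140 - 13945/(72 - 95)) = 154 - (-15462*1/8140 - 13945/(-23)) = 154 - (-7731/4070 - 13945*(-1/23)) = 154 - (-7731/4070 + 13945/23) = 154 - 1*56578337/93610 = 154 - 56578337/93610 = -42162397/93610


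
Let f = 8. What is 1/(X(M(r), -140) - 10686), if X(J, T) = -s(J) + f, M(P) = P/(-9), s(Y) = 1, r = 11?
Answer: -1/10679 ≈ -9.3642e-5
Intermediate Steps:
M(P) = -P/9 (M(P) = P*(-⅑) = -P/9)
X(J, T) = 7 (X(J, T) = -1*1 + 8 = -1 + 8 = 7)
1/(X(M(r), -140) - 10686) = 1/(7 - 10686) = 1/(-10679) = -1/10679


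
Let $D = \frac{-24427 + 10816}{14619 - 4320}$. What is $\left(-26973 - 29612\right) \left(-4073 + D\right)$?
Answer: $\frac{791462656410}{3433} \approx 2.3055 \cdot 10^{8}$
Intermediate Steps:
$D = - \frac{4537}{3433}$ ($D = - \frac{13611}{10299} = \left(-13611\right) \frac{1}{10299} = - \frac{4537}{3433} \approx -1.3216$)
$\left(-26973 - 29612\right) \left(-4073 + D\right) = \left(-26973 - 29612\right) \left(-4073 - \frac{4537}{3433}\right) = \left(-56585\right) \left(- \frac{13987146}{3433}\right) = \frac{791462656410}{3433}$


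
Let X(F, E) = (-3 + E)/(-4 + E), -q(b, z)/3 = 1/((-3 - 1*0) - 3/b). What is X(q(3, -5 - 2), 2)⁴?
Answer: 1/16 ≈ 0.062500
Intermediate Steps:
q(b, z) = -3/(-3 - 3/b) (q(b, z) = -3/((-3 - 1*0) - 3/b) = -3/((-3 + 0) - 3/b) = -3/(-3 - 3/b))
X(F, E) = (-3 + E)/(-4 + E)
X(q(3, -5 - 2), 2)⁴ = ((-3 + 2)/(-4 + 2))⁴ = (-1/(-2))⁴ = (-½*(-1))⁴ = (½)⁴ = 1/16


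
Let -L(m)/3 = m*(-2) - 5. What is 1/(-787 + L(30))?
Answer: -1/592 ≈ -0.0016892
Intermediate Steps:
L(m) = 15 + 6*m (L(m) = -3*(m*(-2) - 5) = -3*(-2*m - 5) = -3*(-5 - 2*m) = 15 + 6*m)
1/(-787 + L(30)) = 1/(-787 + (15 + 6*30)) = 1/(-787 + (15 + 180)) = 1/(-787 + 195) = 1/(-592) = -1/592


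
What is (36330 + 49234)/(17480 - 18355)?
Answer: -85564/875 ≈ -97.787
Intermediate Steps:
(36330 + 49234)/(17480 - 18355) = 85564/(-875) = 85564*(-1/875) = -85564/875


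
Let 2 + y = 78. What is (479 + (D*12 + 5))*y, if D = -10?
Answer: 27664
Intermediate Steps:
y = 76 (y = -2 + 78 = 76)
(479 + (D*12 + 5))*y = (479 + (-10*12 + 5))*76 = (479 + (-120 + 5))*76 = (479 - 115)*76 = 364*76 = 27664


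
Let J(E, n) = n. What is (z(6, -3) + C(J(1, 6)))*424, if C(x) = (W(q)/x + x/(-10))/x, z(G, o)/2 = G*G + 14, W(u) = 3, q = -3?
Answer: 635894/15 ≈ 42393.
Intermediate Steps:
z(G, o) = 28 + 2*G² (z(G, o) = 2*(G*G + 14) = 2*(G² + 14) = 2*(14 + G²) = 28 + 2*G²)
C(x) = (3/x - x/10)/x (C(x) = (3/x + x/(-10))/x = (3/x + x*(-⅒))/x = (3/x - x/10)/x)
(z(6, -3) + C(J(1, 6)))*424 = ((28 + 2*6²) + (-⅒ + 3/6²))*424 = ((28 + 2*36) + (-⅒ + 3*(1/36)))*424 = ((28 + 72) + (-⅒ + 1/12))*424 = (100 - 1/60)*424 = (5999/60)*424 = 635894/15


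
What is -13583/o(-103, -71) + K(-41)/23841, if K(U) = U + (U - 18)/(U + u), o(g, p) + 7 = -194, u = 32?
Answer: 971476139/14376123 ≈ 67.576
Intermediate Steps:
o(g, p) = -201 (o(g, p) = -7 - 194 = -201)
K(U) = U + (-18 + U)/(32 + U) (K(U) = U + (U - 18)/(U + 32) = U + (-18 + U)/(32 + U))
-13583/o(-103, -71) + K(-41)/23841 = -13583/(-201) + ((-18 + (-41)² + 33*(-41))/(32 - 41))/23841 = -13583*(-1/201) + ((-18 + 1681 - 1353)/(-9))*(1/23841) = 13583/201 - ⅑*310*(1/23841) = 13583/201 - 310/9*1/23841 = 13583/201 - 310/214569 = 971476139/14376123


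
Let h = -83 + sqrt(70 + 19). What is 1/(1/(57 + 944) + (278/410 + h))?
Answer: -3466460552555/281614624324016 - 42109092025*sqrt(89)/281614624324016 ≈ -0.013720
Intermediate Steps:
h = -83 + sqrt(89) ≈ -73.566
1/(1/(57 + 944) + (278/410 + h)) = 1/(1/(57 + 944) + (278/410 + (-83 + sqrt(89)))) = 1/(1/1001 + (278*(1/410) + (-83 + sqrt(89)))) = 1/(1/1001 + (139/205 + (-83 + sqrt(89)))) = 1/(1/1001 + (-16876/205 + sqrt(89))) = 1/(-16892671/205205 + sqrt(89))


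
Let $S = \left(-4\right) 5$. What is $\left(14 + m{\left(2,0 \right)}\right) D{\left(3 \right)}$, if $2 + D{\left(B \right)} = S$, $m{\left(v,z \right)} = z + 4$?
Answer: $-396$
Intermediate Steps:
$m{\left(v,z \right)} = 4 + z$
$S = -20$
$D{\left(B \right)} = -22$ ($D{\left(B \right)} = -2 - 20 = -22$)
$\left(14 + m{\left(2,0 \right)}\right) D{\left(3 \right)} = \left(14 + \left(4 + 0\right)\right) \left(-22\right) = \left(14 + 4\right) \left(-22\right) = 18 \left(-22\right) = -396$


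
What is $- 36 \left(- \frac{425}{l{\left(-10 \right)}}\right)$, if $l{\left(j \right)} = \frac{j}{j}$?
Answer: $15300$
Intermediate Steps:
$l{\left(j \right)} = 1$
$- 36 \left(- \frac{425}{l{\left(-10 \right)}}\right) = - 36 \left(- \frac{425}{1}\right) = - 36 \left(\left(-425\right) 1\right) = \left(-36\right) \left(-425\right) = 15300$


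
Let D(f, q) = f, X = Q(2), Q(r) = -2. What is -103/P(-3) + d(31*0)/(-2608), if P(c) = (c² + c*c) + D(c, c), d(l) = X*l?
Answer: -103/15 ≈ -6.8667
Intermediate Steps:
X = -2
d(l) = -2*l
P(c) = c + 2*c² (P(c) = (c² + c*c) + c = (c² + c²) + c = 2*c² + c = c + 2*c²)
-103/P(-3) + d(31*0)/(-2608) = -103*(-1/(3*(1 + 2*(-3)))) - 62*0/(-2608) = -103*(-1/(3*(1 - 6))) - 2*0*(-1/2608) = -103/((-3*(-5))) + 0*(-1/2608) = -103/15 + 0 = -103/15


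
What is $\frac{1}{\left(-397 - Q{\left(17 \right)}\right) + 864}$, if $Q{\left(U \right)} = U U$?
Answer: $\frac{1}{178} \approx 0.005618$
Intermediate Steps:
$Q{\left(U \right)} = U^{2}$
$\frac{1}{\left(-397 - Q{\left(17 \right)}\right) + 864} = \frac{1}{\left(-397 - 17^{2}\right) + 864} = \frac{1}{\left(-397 - 289\right) + 864} = \frac{1}{-686 + 864} = \frac{1}{178}$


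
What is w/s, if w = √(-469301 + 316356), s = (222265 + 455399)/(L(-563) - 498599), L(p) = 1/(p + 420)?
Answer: -35649829*I*√905/3727152 ≈ -287.74*I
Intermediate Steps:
L(p) = 1/(420 + p)
s = -48452976/35649829 (s = (222265 + 455399)/(1/(420 - 563) - 498599) = 677664/(1/(-143) - 498599) = 677664/(-1/143 - 498599) = 677664/(-71299658/143) = 677664*(-143/71299658) = -48452976/35649829 ≈ -1.3591)
w = 13*I*√905 (w = √(-152945) = 13*I*√905 ≈ 391.08*I)
w/s = (13*I*√905)/(-48452976/35649829) = (13*I*√905)*(-35649829/48452976) = -35649829*I*√905/3727152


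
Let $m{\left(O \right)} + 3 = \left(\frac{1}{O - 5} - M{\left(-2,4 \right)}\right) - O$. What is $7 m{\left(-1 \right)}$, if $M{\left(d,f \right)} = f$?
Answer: $- \frac{259}{6} \approx -43.167$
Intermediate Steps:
$m{\left(O \right)} = -7 + \frac{1}{-5 + O} - O$ ($m{\left(O \right)} = -3 - \left(4 + O - \frac{1}{O - 5}\right) = -3 - \left(4 + O - \frac{1}{-5 + O}\right) = -7 + \frac{1}{-5 + O} - O$)
$7 m{\left(-1 \right)} = 7 \frac{36 - \left(-1\right)^{2} - -2}{-5 - 1} = 7 \frac{36 - 1 + 2}{-6} = 7 \left(- \frac{36 - 1 + 2}{6}\right) = 7 \left(\left(- \frac{1}{6}\right) 37\right) = 7 \left(- \frac{37}{6}\right) = - \frac{259}{6}$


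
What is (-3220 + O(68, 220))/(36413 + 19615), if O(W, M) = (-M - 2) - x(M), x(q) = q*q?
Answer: -161/174 ≈ -0.92529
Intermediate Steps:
x(q) = q²
O(W, M) = -2 - M - M² (O(W, M) = (-M - 2) - M² = (-2 - M) - M² = -2 - M - M²)
(-3220 + O(68, 220))/(36413 + 19615) = (-3220 + (-2 - 1*220 - 1*220²))/(36413 + 19615) = (-3220 + (-2 - 220 - 1*48400))/56028 = (-3220 + (-2 - 220 - 48400))*(1/56028) = (-3220 - 48622)*(1/56028) = -51842*1/56028 = -161/174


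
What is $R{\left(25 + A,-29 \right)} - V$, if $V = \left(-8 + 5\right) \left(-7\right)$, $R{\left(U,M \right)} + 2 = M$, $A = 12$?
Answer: $-52$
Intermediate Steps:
$R{\left(U,M \right)} = -2 + M$
$V = 21$ ($V = \left(-3\right) \left(-7\right) = 21$)
$R{\left(25 + A,-29 \right)} - V = \left(-2 - 29\right) - 21 = -31 - 21 = -52$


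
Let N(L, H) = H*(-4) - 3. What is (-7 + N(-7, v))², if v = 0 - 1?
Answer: 36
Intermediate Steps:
v = -1
N(L, H) = -3 - 4*H (N(L, H) = -4*H - 3 = -3 - 4*H)
(-7 + N(-7, v))² = (-7 + (-3 - 4*(-1)))² = (-7 + (-3 + 4))² = (-7 + 1)² = (-6)² = 36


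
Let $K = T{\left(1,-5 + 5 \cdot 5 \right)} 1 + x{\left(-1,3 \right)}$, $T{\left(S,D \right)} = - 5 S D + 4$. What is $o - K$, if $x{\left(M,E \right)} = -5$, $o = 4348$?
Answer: $4449$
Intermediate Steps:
$T{\left(S,D \right)} = 4 - 5 D S$ ($T{\left(S,D \right)} = - 5 D S + 4 = 4 - 5 D S$)
$K = -101$ ($K = \left(4 - 5 \left(-5 + 5 \cdot 5\right) 1\right) 1 - 5 = \left(4 - 5 \left(-5 + 25\right) 1\right) 1 - 5 = \left(4 - 100 \cdot 1\right) 1 - 5 = \left(4 - 100\right) 1 - 5 = \left(-96\right) 1 - 5 = -96 - 5 = -101$)
$o - K = 4348 - -101 = 4348 + 101 = 4449$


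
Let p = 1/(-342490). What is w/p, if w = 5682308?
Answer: -1946133666920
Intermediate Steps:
p = -1/342490 ≈ -2.9198e-6
w/p = 5682308/(-1/342490) = 5682308*(-342490) = -1946133666920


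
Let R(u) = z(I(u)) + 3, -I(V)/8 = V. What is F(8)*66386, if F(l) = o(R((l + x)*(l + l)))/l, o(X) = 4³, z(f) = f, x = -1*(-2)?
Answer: 531088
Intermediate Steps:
x = 2
I(V) = -8*V
R(u) = 3 - 8*u (R(u) = -8*u + 3 = 3 - 8*u)
o(X) = 64
F(l) = 64/l
F(8)*66386 = (64/8)*66386 = (64*(⅛))*66386 = 8*66386 = 531088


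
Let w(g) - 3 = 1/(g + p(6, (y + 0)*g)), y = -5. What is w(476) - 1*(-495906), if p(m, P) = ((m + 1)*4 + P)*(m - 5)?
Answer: 930325283/1876 ≈ 4.9591e+5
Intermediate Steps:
p(m, P) = (-5 + m)*(4 + P + 4*m) (p(m, P) = ((1 + m)*4 + P)*(-5 + m) = ((4 + 4*m) + P)*(-5 + m) = (4 + P + 4*m)*(-5 + m) = (-5 + m)*(4 + P + 4*m))
w(g) = 3 + 1/(28 - 4*g) (w(g) = 3 + 1/(g + (-20 - 16*6 - 5*(-5 + 0)*g + 4*6² + ((-5 + 0)*g)*6)) = 3 + 1/(g + (-20 - 96 - (-25)*g + 4*36 - 5*g*6)) = 3 + 1/(g + (-20 - 96 + 25*g + 144 - 30*g)) = 3 + 1/(g + (28 - 5*g)) = 3 + 1/(28 - 4*g))
w(476) - 1*(-495906) = (85 - 12*476)/(4*(7 - 1*476)) - 1*(-495906) = (85 - 5712)/(4*(7 - 476)) + 495906 = (¼)*(-5627)/(-469) + 495906 = (¼)*(-1/469)*(-5627) + 495906 = 5627/1876 + 495906 = 930325283/1876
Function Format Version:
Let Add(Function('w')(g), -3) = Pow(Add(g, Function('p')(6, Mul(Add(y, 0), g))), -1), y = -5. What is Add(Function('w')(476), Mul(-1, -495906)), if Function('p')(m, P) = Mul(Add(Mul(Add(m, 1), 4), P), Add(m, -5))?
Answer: Rational(930325283, 1876) ≈ 4.9591e+5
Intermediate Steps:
Function('p')(m, P) = Mul(Add(-5, m), Add(4, P, Mul(4, m))) (Function('p')(m, P) = Mul(Add(Mul(Add(1, m), 4), P), Add(-5, m)) = Mul(Add(Add(4, Mul(4, m)), P), Add(-5, m)) = Mul(Add(4, P, Mul(4, m)), Add(-5, m)) = Mul(Add(-5, m), Add(4, P, Mul(4, m))))
Function('w')(g) = Add(3, Pow(Add(28, Mul(-4, g)), -1)) (Function('w')(g) = Add(3, Pow(Add(g, Add(-20, Mul(-16, 6), Mul(-5, Mul(Add(-5, 0), g)), Mul(4, Pow(6, 2)), Mul(Mul(Add(-5, 0), g), 6))), -1)) = Add(3, Pow(Add(g, Add(-20, -96, Mul(-5, Mul(-5, g)), Mul(4, 36), Mul(Mul(-5, g), 6))), -1)) = Add(3, Pow(Add(g, Add(-20, -96, Mul(25, g), 144, Mul(-30, g))), -1)) = Add(3, Pow(Add(g, Add(28, Mul(-5, g))), -1)) = Add(3, Pow(Add(28, Mul(-4, g)), -1)))
Add(Function('w')(476), Mul(-1, -495906)) = Add(Mul(Rational(1, 4), Pow(Add(7, Mul(-1, 476)), -1), Add(85, Mul(-12, 476))), Mul(-1, -495906)) = Add(Mul(Rational(1, 4), Pow(Add(7, -476), -1), Add(85, -5712)), 495906) = Add(Mul(Rational(1, 4), Pow(-469, -1), -5627), 495906) = Add(Mul(Rational(1, 4), Rational(-1, 469), -5627), 495906) = Add(Rational(5627, 1876), 495906) = Rational(930325283, 1876)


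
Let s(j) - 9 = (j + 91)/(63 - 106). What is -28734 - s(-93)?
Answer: -1235951/43 ≈ -28743.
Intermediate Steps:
s(j) = 296/43 - j/43 (s(j) = 9 + (j + 91)/(63 - 106) = 9 + (91 + j)/(-43) = 9 + (91 + j)*(-1/43) = 9 + (-91/43 - j/43) = 296/43 - j/43)
-28734 - s(-93) = -28734 - (296/43 - 1/43*(-93)) = -28734 - (296/43 + 93/43) = -28734 - 1*389/43 = -28734 - 389/43 = -1235951/43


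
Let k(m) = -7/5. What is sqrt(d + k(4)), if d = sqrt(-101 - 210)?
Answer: sqrt(-35 + 25*I*sqrt(311))/5 ≈ 2.854 + 3.0896*I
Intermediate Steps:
k(m) = -7/5 (k(m) = -7*1/5 = -7/5)
d = I*sqrt(311) (d = sqrt(-311) = I*sqrt(311) ≈ 17.635*I)
sqrt(d + k(4)) = sqrt(I*sqrt(311) - 7/5) = sqrt(-7/5 + I*sqrt(311))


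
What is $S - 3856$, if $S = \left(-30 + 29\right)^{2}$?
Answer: $-3855$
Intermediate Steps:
$S = 1$ ($S = \left(-1\right)^{2} = 1$)
$S - 3856 = 1 - 3856 = -3855$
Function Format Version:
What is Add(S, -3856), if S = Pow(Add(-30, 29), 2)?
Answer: -3855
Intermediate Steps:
S = 1 (S = Pow(-1, 2) = 1)
Add(S, -3856) = Add(1, -3856) = -3855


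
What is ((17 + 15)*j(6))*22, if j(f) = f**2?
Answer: 25344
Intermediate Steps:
((17 + 15)*j(6))*22 = ((17 + 15)*6**2)*22 = (32*36)*22 = 1152*22 = 25344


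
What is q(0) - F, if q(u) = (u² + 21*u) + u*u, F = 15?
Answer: -15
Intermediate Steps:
q(u) = 2*u² + 21*u (q(u) = (u² + 21*u) + u² = 2*u² + 21*u)
q(0) - F = 0*(21 + 2*0) - 1*15 = 0*(21 + 0) - 15 = 0*21 - 15 = 0 - 15 = -15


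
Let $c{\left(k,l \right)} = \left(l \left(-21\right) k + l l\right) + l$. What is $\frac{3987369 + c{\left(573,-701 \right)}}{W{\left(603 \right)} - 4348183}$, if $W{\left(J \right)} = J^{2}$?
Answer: $- \frac{6456601}{1992287} \approx -3.2408$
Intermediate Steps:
$c{\left(k,l \right)} = l + l^{2} - 21 k l$ ($c{\left(k,l \right)} = \left(- 21 l k + l^{2}\right) + l = \left(- 21 k l + l^{2}\right) + l = \left(l^{2} - 21 k l\right) + l = l + l^{2} - 21 k l$)
$\frac{3987369 + c{\left(573,-701 \right)}}{W{\left(603 \right)} - 4348183} = \frac{3987369 - 701 \left(1 - 701 - 12033\right)}{603^{2} - 4348183} = \frac{3987369 - 701 \left(1 - 701 - 12033\right)}{363609 - 4348183} = \frac{3987369 - -8925833}{-3984574} = \left(3987369 + 8925833\right) \left(- \frac{1}{3984574}\right) = 12913202 \left(- \frac{1}{3984574}\right) = - \frac{6456601}{1992287}$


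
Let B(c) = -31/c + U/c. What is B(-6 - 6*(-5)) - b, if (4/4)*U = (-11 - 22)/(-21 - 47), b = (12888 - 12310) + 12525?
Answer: -21386171/1632 ≈ -13104.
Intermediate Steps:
b = 13103 (b = 578 + 12525 = 13103)
U = 33/68 (U = (-11 - 22)/(-21 - 47) = -33/(-68) = -33*(-1/68) = 33/68 ≈ 0.48529)
B(c) = -2075/(68*c) (B(c) = -31/c + 33/(68*c) = -2075/(68*c))
B(-6 - 6*(-5)) - b = -2075/(68*(-6 - 6*(-5))) - 1*13103 = -2075/(68*(-6 + 30)) - 13103 = -2075/68/24 - 13103 = -2075/68*1/24 - 13103 = -2075/1632 - 13103 = -21386171/1632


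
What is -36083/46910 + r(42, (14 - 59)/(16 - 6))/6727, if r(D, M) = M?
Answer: -121470718/157781785 ≈ -0.76987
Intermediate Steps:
-36083/46910 + r(42, (14 - 59)/(16 - 6))/6727 = -36083/46910 + ((14 - 59)/(16 - 6))/6727 = -36083*1/46910 - 45/10*(1/6727) = -36083/46910 - 45*⅒*(1/6727) = -36083/46910 - 9/2*1/6727 = -36083/46910 - 9/13454 = -121470718/157781785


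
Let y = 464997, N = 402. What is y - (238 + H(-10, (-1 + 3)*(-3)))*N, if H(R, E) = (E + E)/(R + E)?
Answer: 738039/2 ≈ 3.6902e+5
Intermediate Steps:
H(R, E) = 2*E/(E + R) (H(R, E) = (2*E)/(E + R) = 2*E/(E + R))
y - (238 + H(-10, (-1 + 3)*(-3)))*N = 464997 - (238 + 2*((-1 + 3)*(-3))/((-1 + 3)*(-3) - 10))*402 = 464997 - (238 + 2*(2*(-3))/(2*(-3) - 10))*402 = 464997 - (238 + 2*(-6)/(-6 - 10))*402 = 464997 - (238 + 2*(-6)/(-16))*402 = 464997 - (238 + 2*(-6)*(-1/16))*402 = 464997 - (238 + ¾)*402 = 464997 - 955*402/4 = 464997 - 1*191955/2 = 464997 - 191955/2 = 738039/2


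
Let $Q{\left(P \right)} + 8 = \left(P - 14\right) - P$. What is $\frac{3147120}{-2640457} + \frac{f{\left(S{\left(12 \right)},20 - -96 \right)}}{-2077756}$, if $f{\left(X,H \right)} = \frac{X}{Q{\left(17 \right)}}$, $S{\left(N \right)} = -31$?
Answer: $- \frac{143856926034007}{120696958238824} \approx -1.1919$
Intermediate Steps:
$Q{\left(P \right)} = -22$ ($Q{\left(P \right)} = -8 + \left(\left(P - 14\right) - P\right) = -8 + \left(\left(-14 + P\right) - P\right) = -8 - 14 = -22$)
$f{\left(X,H \right)} = - \frac{X}{22}$ ($f{\left(X,H \right)} = \frac{X}{-22} = X \left(- \frac{1}{22}\right) = - \frac{X}{22}$)
$\frac{3147120}{-2640457} + \frac{f{\left(S{\left(12 \right)},20 - -96 \right)}}{-2077756} = \frac{3147120}{-2640457} + \frac{\left(- \frac{1}{22}\right) \left(-31\right)}{-2077756} = 3147120 \left(- \frac{1}{2640457}\right) + \frac{31}{22} \left(- \frac{1}{2077756}\right) = - \frac{3147120}{2640457} - \frac{31}{45710632} = - \frac{143856926034007}{120696958238824}$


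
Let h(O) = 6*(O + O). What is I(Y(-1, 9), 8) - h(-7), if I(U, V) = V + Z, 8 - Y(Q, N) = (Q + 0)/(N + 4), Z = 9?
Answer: 101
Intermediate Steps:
Y(Q, N) = 8 - Q/(4 + N) (Y(Q, N) = 8 - (Q + 0)/(N + 4) = 8 - Q/(4 + N))
h(O) = 12*O (h(O) = 6*(2*O) = 12*O)
I(U, V) = 9 + V (I(U, V) = V + 9 = 9 + V)
I(Y(-1, 9), 8) - h(-7) = (9 + 8) - 12*(-7) = 17 - 1*(-84) = 17 + 84 = 101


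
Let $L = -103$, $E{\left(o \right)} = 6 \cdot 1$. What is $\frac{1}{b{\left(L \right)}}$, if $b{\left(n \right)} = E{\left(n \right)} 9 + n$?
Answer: $- \frac{1}{49} \approx -0.020408$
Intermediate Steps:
$E{\left(o \right)} = 6$
$b{\left(n \right)} = 54 + n$ ($b{\left(n \right)} = 6 \cdot 9 + n = 54 + n$)
$\frac{1}{b{\left(L \right)}} = \frac{1}{54 - 103} = \frac{1}{-49} = - \frac{1}{49}$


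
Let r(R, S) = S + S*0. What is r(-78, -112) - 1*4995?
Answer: -5107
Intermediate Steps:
r(R, S) = S (r(R, S) = S + 0 = S)
r(-78, -112) - 1*4995 = -112 - 1*4995 = -112 - 4995 = -5107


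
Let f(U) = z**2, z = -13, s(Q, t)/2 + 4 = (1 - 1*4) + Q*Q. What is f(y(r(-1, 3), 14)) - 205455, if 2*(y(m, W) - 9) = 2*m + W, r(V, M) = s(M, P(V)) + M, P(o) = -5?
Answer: -205286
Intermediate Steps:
s(Q, t) = -14 + 2*Q**2 (s(Q, t) = -8 + 2*((1 - 1*4) + Q*Q) = -8 + 2*((1 - 4) + Q**2) = -8 + 2*(-3 + Q**2) = -8 + (-6 + 2*Q**2) = -14 + 2*Q**2)
r(V, M) = -14 + M + 2*M**2 (r(V, M) = (-14 + 2*M**2) + M = -14 + M + 2*M**2)
y(m, W) = 9 + m + W/2 (y(m, W) = 9 + (2*m + W)/2 = 9 + (W + 2*m)/2 = 9 + (m + W/2) = 9 + m + W/2)
f(U) = 169 (f(U) = (-13)**2 = 169)
f(y(r(-1, 3), 14)) - 205455 = 169 - 205455 = -205286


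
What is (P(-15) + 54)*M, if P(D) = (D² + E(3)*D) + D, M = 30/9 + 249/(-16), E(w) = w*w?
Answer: -25241/16 ≈ -1577.6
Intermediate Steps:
E(w) = w²
M = -587/48 (M = 30*(⅑) + 249*(-1/16) = 10/3 - 249/16 = -587/48 ≈ -12.229)
P(D) = D² + 10*D (P(D) = (D² + 3²*D) + D = (D² + 9*D) + D = D² + 10*D)
(P(-15) + 54)*M = (-15*(10 - 15) + 54)*(-587/48) = (-15*(-5) + 54)*(-587/48) = (75 + 54)*(-587/48) = 129*(-587/48) = -25241/16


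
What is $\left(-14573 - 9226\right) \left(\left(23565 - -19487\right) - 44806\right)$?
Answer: $41743446$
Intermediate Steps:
$\left(-14573 - 9226\right) \left(\left(23565 - -19487\right) - 44806\right) = - 23799 \left(\left(23565 + 19487\right) - 44806\right) = - 23799 \left(43052 - 44806\right) = \left(-23799\right) \left(-1754\right) = 41743446$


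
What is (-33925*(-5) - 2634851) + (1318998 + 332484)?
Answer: -813744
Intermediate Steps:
(-33925*(-5) - 2634851) + (1318998 + 332484) = (169625 - 2634851) + 1651482 = -2465226 + 1651482 = -813744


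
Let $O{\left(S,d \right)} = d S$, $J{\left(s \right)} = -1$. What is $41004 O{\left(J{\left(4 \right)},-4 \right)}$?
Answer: $164016$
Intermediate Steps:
$O{\left(S,d \right)} = S d$
$41004 O{\left(J{\left(4 \right)},-4 \right)} = 41004 \left(\left(-1\right) \left(-4\right)\right) = 41004 \cdot 4 = 164016$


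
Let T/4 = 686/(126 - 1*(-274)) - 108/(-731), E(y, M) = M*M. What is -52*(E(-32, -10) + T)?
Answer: -102110658/18275 ≈ -5587.5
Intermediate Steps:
E(y, M) = M²
T = 272333/36550 (T = 4*(686/(126 - 1*(-274)) - 108/(-731)) = 4*(686/(126 + 274) - 108*(-1/731)) = 4*(686/400 + 108/731) = 4*(686*(1/400) + 108/731) = 4*(343/200 + 108/731) = 4*(272333/146200) = 272333/36550 ≈ 7.4510)
-52*(E(-32, -10) + T) = -52*((-10)² + 272333/36550) = -52*(100 + 272333/36550) = -52*3927333/36550 = -102110658/18275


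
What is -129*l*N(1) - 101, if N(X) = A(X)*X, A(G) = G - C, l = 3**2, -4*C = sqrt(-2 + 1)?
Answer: -1262 - 1161*I/4 ≈ -1262.0 - 290.25*I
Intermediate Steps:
C = -I/4 (C = -sqrt(-2 + 1)/4 = -I/4 ≈ -0.25*I)
l = 9
A(G) = G + I/4 (A(G) = G - (-1)*I/4 = G + I/4)
N(X) = X*(X + I/4) (N(X) = (X + I/4)*X = X*(X + I/4))
-129*l*N(1) - 101 = -1161*(1/4)*1*(I + 4*1) - 101 = -1161*(1/4)*1*(I + 4) - 101 = -1161*(1/4)*1*(4 + I) - 101 = -1161*(1 + I/4) - 101 = -129*(9 + 9*I/4) - 101 = (-1161 - 1161*I/4) - 101 = -1262 - 1161*I/4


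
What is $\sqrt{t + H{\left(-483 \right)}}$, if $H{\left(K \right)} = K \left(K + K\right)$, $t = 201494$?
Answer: $74 \sqrt{122} \approx 817.36$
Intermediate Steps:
$H{\left(K \right)} = 2 K^{2}$ ($H{\left(K \right)} = K 2 K = 2 K^{2}$)
$\sqrt{t + H{\left(-483 \right)}} = \sqrt{201494 + 2 \left(-483\right)^{2}} = \sqrt{201494 + 2 \cdot 233289} = \sqrt{201494 + 466578} = \sqrt{668072} = 74 \sqrt{122}$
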